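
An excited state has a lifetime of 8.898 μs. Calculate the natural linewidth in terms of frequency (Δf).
8.943 kHz

Using the energy-time uncertainty principle and E = hf:
ΔEΔt ≥ ℏ/2
hΔf·Δt ≥ ℏ/2

The minimum frequency uncertainty is:
Δf = ℏ/(2hτ) = 1/(4πτ)
Δf = 1/(4π × 8.898e-06 s)
Δf = 8.943e+03 Hz = 8.943 kHz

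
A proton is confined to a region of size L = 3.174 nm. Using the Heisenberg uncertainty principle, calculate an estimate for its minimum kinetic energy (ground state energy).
514.921 neV

Using the uncertainty principle to estimate ground state energy:

1. The position uncertainty is approximately the confinement size:
   Δx ≈ L = 3.174e-09 m

2. From ΔxΔp ≥ ℏ/2, the minimum momentum uncertainty is:
   Δp ≈ ℏ/(2L) = 1.661e-26 kg·m/s

3. The kinetic energy is approximately:
   KE ≈ (Δp)²/(2m) = (1.661e-26)²/(2 × 1.673e-27 kg)
   KE ≈ 8.250e-26 J = 514.921 neV

This is an order-of-magnitude estimate of the ground state energy.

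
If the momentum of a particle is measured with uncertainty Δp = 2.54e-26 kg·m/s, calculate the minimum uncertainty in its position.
2.076 nm

Using the Heisenberg uncertainty principle:
ΔxΔp ≥ ℏ/2

The minimum uncertainty in position is:
Δx_min = ℏ/(2Δp)
Δx_min = (1.055e-34 J·s) / (2 × 2.540e-26 kg·m/s)
Δx_min = 2.076e-09 m = 2.076 nm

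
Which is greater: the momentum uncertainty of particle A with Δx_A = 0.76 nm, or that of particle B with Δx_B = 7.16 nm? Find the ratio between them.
Particle A has the larger minimum momentum uncertainty, by a factor of 9.42.

For each particle, the minimum momentum uncertainty is Δp_min = ℏ/(2Δx):

Particle A: Δp_A = ℏ/(2×7.600e-10 m) = 6.938e-26 kg·m/s
Particle B: Δp_B = ℏ/(2×7.160e-09 m) = 7.364e-27 kg·m/s

Ratio: Δp_A/Δp_B = 9.42

Since Δp_min ∝ 1/Δx, the particle with smaller position uncertainty (A) has larger momentum uncertainty.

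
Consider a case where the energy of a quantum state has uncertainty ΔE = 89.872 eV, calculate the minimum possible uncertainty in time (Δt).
3.662 as

Using the energy-time uncertainty principle:
ΔEΔt ≥ ℏ/2

The minimum uncertainty in time is:
Δt_min = ℏ/(2ΔE)
Δt_min = (1.055e-34 J·s) / (2 × 1.440e-17 J)
Δt_min = 3.662e-18 s = 3.662 as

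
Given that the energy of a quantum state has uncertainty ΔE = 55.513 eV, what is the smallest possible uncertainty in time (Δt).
5.928 as

Using the energy-time uncertainty principle:
ΔEΔt ≥ ℏ/2

The minimum uncertainty in time is:
Δt_min = ℏ/(2ΔE)
Δt_min = (1.055e-34 J·s) / (2 × 8.894e-18 J)
Δt_min = 5.928e-18 s = 5.928 as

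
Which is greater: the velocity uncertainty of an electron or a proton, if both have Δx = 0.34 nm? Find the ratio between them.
The electron has the larger minimum velocity uncertainty, by a ratio of 1836.2.

For both particles, Δp_min = ℏ/(2Δx) = 1.551e-25 kg·m/s (same for both).

The velocity uncertainty is Δv = Δp/m:
- electron: Δv = 1.551e-25 / 9.109e-31 = 1.702e+05 m/s = 170.247 km/s
- proton: Δv = 1.551e-25 / 1.673e-27 = 9.272e+01 m/s = 92.719 m/s

Ratio: 1.702e+05 / 9.272e+01 = 1836.2

The lighter particle has larger velocity uncertainty because Δv ∝ 1/m.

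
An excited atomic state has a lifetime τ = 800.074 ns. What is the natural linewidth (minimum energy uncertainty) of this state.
411.344 peV

Using the energy-time uncertainty principle:
ΔEΔt ≥ ℏ/2

The lifetime τ represents the time uncertainty Δt.
The natural linewidth (minimum energy uncertainty) is:

ΔE = ℏ/(2τ)
ΔE = (1.055e-34 J·s) / (2 × 8.001e-07 s)
ΔE = 6.590e-29 J = 411.344 peV

This natural linewidth limits the precision of spectroscopic measurements.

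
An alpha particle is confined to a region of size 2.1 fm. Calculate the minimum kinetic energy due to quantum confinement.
296.102 keV

Using the uncertainty principle:

1. Position uncertainty: Δx ≈ 2.100e-15 m
2. Minimum momentum uncertainty: Δp = ℏ/(2Δx) = 2.511e-20 kg·m/s
3. Minimum kinetic energy:
   KE = (Δp)²/(2m) = (2.511e-20)²/(2 × 6.645e-27 kg)
   KE = 4.744e-14 J = 296.102 keV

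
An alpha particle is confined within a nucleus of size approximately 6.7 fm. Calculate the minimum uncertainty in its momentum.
7.870 × 10^-21 kg·m/s

Using the Heisenberg uncertainty principle:
ΔxΔp ≥ ℏ/2

With Δx ≈ L = 6.700e-15 m (the confinement size):
Δp_min = ℏ/(2Δx)
Δp_min = (1.055e-34 J·s) / (2 × 6.700e-15 m)
Δp_min = 7.870e-21 kg·m/s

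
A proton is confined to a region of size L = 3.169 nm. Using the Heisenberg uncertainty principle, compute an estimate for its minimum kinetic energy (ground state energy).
516.547 neV

Using the uncertainty principle to estimate ground state energy:

1. The position uncertainty is approximately the confinement size:
   Δx ≈ L = 3.169e-09 m

2. From ΔxΔp ≥ ℏ/2, the minimum momentum uncertainty is:
   Δp ≈ ℏ/(2L) = 1.664e-26 kg·m/s

3. The kinetic energy is approximately:
   KE ≈ (Δp)²/(2m) = (1.664e-26)²/(2 × 1.673e-27 kg)
   KE ≈ 8.276e-26 J = 516.547 neV

This is an order-of-magnitude estimate of the ground state energy.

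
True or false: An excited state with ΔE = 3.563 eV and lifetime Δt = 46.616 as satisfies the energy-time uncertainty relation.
No, it violates the uncertainty relation.

Calculate the product ΔEΔt:
ΔE = 3.563 eV = 5.709e-19 J
ΔEΔt = (5.709e-19 J) × (4.662e-17 s)
ΔEΔt = 2.661e-35 J·s

Compare to the minimum allowed value ℏ/2:
ℏ/2 = 5.273e-35 J·s

Since ΔEΔt = 2.661e-35 J·s < 5.273e-35 J·s = ℏ/2,
this violates the uncertainty relation.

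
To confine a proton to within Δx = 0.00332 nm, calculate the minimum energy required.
470.628 meV

Localizing a particle requires giving it sufficient momentum uncertainty:

1. From uncertainty principle: Δp ≥ ℏ/(2Δx)
   Δp_min = (1.055e-34 J·s) / (2 × 3.320e-12 m)
   Δp_min = 1.588e-23 kg·m/s

2. This momentum uncertainty corresponds to kinetic energy:
   KE ≈ (Δp)²/(2m) = (1.588e-23)²/(2 × 1.673e-27 kg)
   KE = 7.540e-20 J = 470.628 meV

Tighter localization requires more energy.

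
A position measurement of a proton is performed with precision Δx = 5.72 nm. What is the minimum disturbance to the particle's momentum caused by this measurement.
9.218 × 10^-27 kg·m/s

The uncertainty principle implies that measuring position disturbs momentum:
ΔxΔp ≥ ℏ/2

When we measure position with precision Δx, we necessarily introduce a momentum uncertainty:
Δp ≥ ℏ/(2Δx)
Δp_min = (1.055e-34 J·s) / (2 × 5.720e-09 m)
Δp_min = 9.218e-27 kg·m/s

The more precisely we measure position, the greater the momentum disturbance.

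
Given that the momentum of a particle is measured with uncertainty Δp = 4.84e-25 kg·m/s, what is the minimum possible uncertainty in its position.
108.943 pm

Using the Heisenberg uncertainty principle:
ΔxΔp ≥ ℏ/2

The minimum uncertainty in position is:
Δx_min = ℏ/(2Δp)
Δx_min = (1.055e-34 J·s) / (2 × 4.840e-25 kg·m/s)
Δx_min = 1.089e-10 m = 108.943 pm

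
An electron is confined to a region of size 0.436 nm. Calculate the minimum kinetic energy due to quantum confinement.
50.106 meV

Using the uncertainty principle:

1. Position uncertainty: Δx ≈ 4.360e-10 m
2. Minimum momentum uncertainty: Δp = ℏ/(2Δx) = 1.209e-25 kg·m/s
3. Minimum kinetic energy:
   KE = (Δp)²/(2m) = (1.209e-25)²/(2 × 9.109e-31 kg)
   KE = 8.028e-21 J = 50.106 meV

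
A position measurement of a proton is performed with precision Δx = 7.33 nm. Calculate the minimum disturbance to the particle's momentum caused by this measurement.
7.194 × 10^-27 kg·m/s

The uncertainty principle implies that measuring position disturbs momentum:
ΔxΔp ≥ ℏ/2

When we measure position with precision Δx, we necessarily introduce a momentum uncertainty:
Δp ≥ ℏ/(2Δx)
Δp_min = (1.055e-34 J·s) / (2 × 7.330e-09 m)
Δp_min = 7.194e-27 kg·m/s

The more precisely we measure position, the greater the momentum disturbance.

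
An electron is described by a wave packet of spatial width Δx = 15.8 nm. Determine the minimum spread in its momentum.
3.337 × 10^-27 kg·m/s

For a wave packet, the spatial width Δx and momentum spread Δp are related by the uncertainty principle:
ΔxΔp ≥ ℏ/2

The minimum momentum spread is:
Δp_min = ℏ/(2Δx)
Δp_min = (1.055e-34 J·s) / (2 × 1.580e-08 m)
Δp_min = 3.337e-27 kg·m/s

A wave packet cannot have both a well-defined position and well-defined momentum.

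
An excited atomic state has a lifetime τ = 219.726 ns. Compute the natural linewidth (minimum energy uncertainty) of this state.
1.498 neV

Using the energy-time uncertainty principle:
ΔEΔt ≥ ℏ/2

The lifetime τ represents the time uncertainty Δt.
The natural linewidth (minimum energy uncertainty) is:

ΔE = ℏ/(2τ)
ΔE = (1.055e-34 J·s) / (2 × 2.197e-07 s)
ΔE = 2.400e-28 J = 1.498 neV

This natural linewidth limits the precision of spectroscopic measurements.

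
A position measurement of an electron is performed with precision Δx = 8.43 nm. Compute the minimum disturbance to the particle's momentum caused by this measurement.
6.255 × 10^-27 kg·m/s

The uncertainty principle implies that measuring position disturbs momentum:
ΔxΔp ≥ ℏ/2

When we measure position with precision Δx, we necessarily introduce a momentum uncertainty:
Δp ≥ ℏ/(2Δx)
Δp_min = (1.055e-34 J·s) / (2 × 8.430e-09 m)
Δp_min = 6.255e-27 kg·m/s

The more precisely we measure position, the greater the momentum disturbance.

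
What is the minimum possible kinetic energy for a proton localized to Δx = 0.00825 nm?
76.216 meV

Localizing a particle requires giving it sufficient momentum uncertainty:

1. From uncertainty principle: Δp ≥ ℏ/(2Δx)
   Δp_min = (1.055e-34 J·s) / (2 × 8.250e-12 m)
   Δp_min = 6.391e-24 kg·m/s

2. This momentum uncertainty corresponds to kinetic energy:
   KE ≈ (Δp)²/(2m) = (6.391e-24)²/(2 × 1.673e-27 kg)
   KE = 1.221e-20 J = 76.216 meV

Tighter localization requires more energy.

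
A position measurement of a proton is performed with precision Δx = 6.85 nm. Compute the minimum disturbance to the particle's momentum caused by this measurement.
7.698 × 10^-27 kg·m/s

The uncertainty principle implies that measuring position disturbs momentum:
ΔxΔp ≥ ℏ/2

When we measure position with precision Δx, we necessarily introduce a momentum uncertainty:
Δp ≥ ℏ/(2Δx)
Δp_min = (1.055e-34 J·s) / (2 × 6.850e-09 m)
Δp_min = 7.698e-27 kg·m/s

The more precisely we measure position, the greater the momentum disturbance.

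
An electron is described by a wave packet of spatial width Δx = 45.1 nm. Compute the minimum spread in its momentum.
1.169 × 10^-27 kg·m/s

For a wave packet, the spatial width Δx and momentum spread Δp are related by the uncertainty principle:
ΔxΔp ≥ ℏ/2

The minimum momentum spread is:
Δp_min = ℏ/(2Δx)
Δp_min = (1.055e-34 J·s) / (2 × 4.510e-08 m)
Δp_min = 1.169e-27 kg·m/s

A wave packet cannot have both a well-defined position and well-defined momentum.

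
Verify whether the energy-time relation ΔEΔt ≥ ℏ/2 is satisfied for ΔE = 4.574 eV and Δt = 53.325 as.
No, it violates the uncertainty relation.

Calculate the product ΔEΔt:
ΔE = 4.574 eV = 7.328e-19 J
ΔEΔt = (7.328e-19 J) × (5.333e-17 s)
ΔEΔt = 3.908e-35 J·s

Compare to the minimum allowed value ℏ/2:
ℏ/2 = 5.273e-35 J·s

Since ΔEΔt = 3.908e-35 J·s < 5.273e-35 J·s = ℏ/2,
this violates the uncertainty relation.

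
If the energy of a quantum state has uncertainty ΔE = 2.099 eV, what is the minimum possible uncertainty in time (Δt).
156.792 as

Using the energy-time uncertainty principle:
ΔEΔt ≥ ℏ/2

The minimum uncertainty in time is:
Δt_min = ℏ/(2ΔE)
Δt_min = (1.055e-34 J·s) / (2 × 3.363e-19 J)
Δt_min = 1.568e-16 s = 156.792 as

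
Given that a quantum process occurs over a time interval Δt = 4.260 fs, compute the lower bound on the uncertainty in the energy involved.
77.255 meV

Using the energy-time uncertainty principle:
ΔEΔt ≥ ℏ/2

The minimum uncertainty in energy is:
ΔE_min = ℏ/(2Δt)
ΔE_min = (1.055e-34 J·s) / (2 × 4.260e-15 s)
ΔE_min = 1.238e-20 J = 77.255 meV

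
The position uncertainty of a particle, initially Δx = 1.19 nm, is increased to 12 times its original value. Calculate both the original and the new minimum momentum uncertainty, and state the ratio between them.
Original Δp_min = 4.431 × 10^-26 kg·m/s; new Δp'_min = 3.692 × 10^-27 kg·m/s; ratio Δp'_min/Δp_min = 1/12.

From the uncertainty principle ΔxΔp ≥ ℏ/2, the minimum momentum uncertainty is Δp_min = ℏ/(2Δx).

Original (Δx = 1.19 nm = 1.190e-09 m):
Δp_min = (1.055e-34 J·s)/(2 × 1.190e-09 m) = 4.431e-26 kg·m/s

When Δx → 12Δx:
Δp'_min = ℏ/(2 × 12Δx) = (1/12) × ℏ/(2Δx) = (1/12) × Δp_min
Δp'_min = 1/12 × 4.431e-26 kg·m/s = 3.692e-27 kg·m/s

Since Δp_min ∝ 1/Δx, when Δx is increased to 12 times its original value, Δp_min decreases to 1/12 of its original value.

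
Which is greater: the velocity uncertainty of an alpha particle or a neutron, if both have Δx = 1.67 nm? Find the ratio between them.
The neutron has the larger minimum velocity uncertainty, by a ratio of 4.0.

For both particles, Δp_min = ℏ/(2Δx) = 3.157e-26 kg·m/s (same for both).

The velocity uncertainty is Δv = Δp/m:
- alpha particle: Δv = 3.157e-26 / 6.645e-27 = 4.752e+00 m/s = 4.752 m/s
- neutron: Δv = 3.157e-26 / 1.675e-27 = 1.885e+01 m/s = 18.851 m/s

Ratio: 1.885e+01 / 4.752e+00 = 4.0

The lighter particle has larger velocity uncertainty because Δv ∝ 1/m.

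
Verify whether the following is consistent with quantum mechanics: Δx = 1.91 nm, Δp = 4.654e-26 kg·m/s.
Yes, it satisfies the uncertainty principle.

Calculate the product ΔxΔp:
ΔxΔp = (1.910e-09 m) × (4.654e-26 kg·m/s)
ΔxΔp = 8.889e-35 J·s

Compare to the minimum allowed value ℏ/2:
ℏ/2 = 5.273e-35 J·s

Since ΔxΔp = 8.889e-35 J·s ≥ 5.273e-35 J·s = ℏ/2,
the measurement satisfies the uncertainty principle.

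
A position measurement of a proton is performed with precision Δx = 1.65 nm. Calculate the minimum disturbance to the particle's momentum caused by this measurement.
3.196 × 10^-26 kg·m/s

The uncertainty principle implies that measuring position disturbs momentum:
ΔxΔp ≥ ℏ/2

When we measure position with precision Δx, we necessarily introduce a momentum uncertainty:
Δp ≥ ℏ/(2Δx)
Δp_min = (1.055e-34 J·s) / (2 × 1.650e-09 m)
Δp_min = 3.196e-26 kg·m/s

The more precisely we measure position, the greater the momentum disturbance.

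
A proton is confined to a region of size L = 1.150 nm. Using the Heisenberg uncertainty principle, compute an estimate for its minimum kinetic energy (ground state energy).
3.922 μeV

Using the uncertainty principle to estimate ground state energy:

1. The position uncertainty is approximately the confinement size:
   Δx ≈ L = 1.150e-09 m

2. From ΔxΔp ≥ ℏ/2, the minimum momentum uncertainty is:
   Δp ≈ ℏ/(2L) = 4.585e-26 kg·m/s

3. The kinetic energy is approximately:
   KE ≈ (Δp)²/(2m) = (4.585e-26)²/(2 × 1.673e-27 kg)
   KE ≈ 6.284e-25 J = 3.922 μeV

This is an order-of-magnitude estimate of the ground state energy.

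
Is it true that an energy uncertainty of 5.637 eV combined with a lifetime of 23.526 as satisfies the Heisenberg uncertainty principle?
No, it violates the uncertainty relation.

Calculate the product ΔEΔt:
ΔE = 5.637 eV = 9.031e-19 J
ΔEΔt = (9.031e-19 J) × (2.353e-17 s)
ΔEΔt = 2.125e-35 J·s

Compare to the minimum allowed value ℏ/2:
ℏ/2 = 5.273e-35 J·s

Since ΔEΔt = 2.125e-35 J·s < 5.273e-35 J·s = ℏ/2,
this violates the uncertainty relation.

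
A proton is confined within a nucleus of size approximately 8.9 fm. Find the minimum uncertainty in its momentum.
5.925 × 10^-21 kg·m/s

Using the Heisenberg uncertainty principle:
ΔxΔp ≥ ℏ/2

With Δx ≈ L = 8.900e-15 m (the confinement size):
Δp_min = ℏ/(2Δx)
Δp_min = (1.055e-34 J·s) / (2 × 8.900e-15 m)
Δp_min = 5.925e-21 kg·m/s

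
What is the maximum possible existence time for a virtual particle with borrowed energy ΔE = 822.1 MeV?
4.003 × 10^-25 s

Using the energy-time uncertainty principle:
ΔEΔt ≥ ℏ/2

For a virtual particle borrowing energy ΔE, the maximum lifetime is:
Δt_max = ℏ/(2ΔE)

Converting energy:
ΔE = 822.1 MeV = 1.317e-10 J

Δt_max = (1.055e-34 J·s) / (2 × 1.317e-10 J)
Δt_max = 4.003e-25 s = 4.003 × 10^-25 s

Virtual particles with higher borrowed energy exist for shorter times.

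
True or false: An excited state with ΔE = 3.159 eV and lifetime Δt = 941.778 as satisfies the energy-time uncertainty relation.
Yes, it satisfies the uncertainty relation.

Calculate the product ΔEΔt:
ΔE = 3.159 eV = 5.061e-19 J
ΔEΔt = (5.061e-19 J) × (9.418e-16 s)
ΔEΔt = 4.767e-34 J·s

Compare to the minimum allowed value ℏ/2:
ℏ/2 = 5.273e-35 J·s

Since ΔEΔt = 4.767e-34 J·s ≥ 5.273e-35 J·s = ℏ/2,
this satisfies the uncertainty relation.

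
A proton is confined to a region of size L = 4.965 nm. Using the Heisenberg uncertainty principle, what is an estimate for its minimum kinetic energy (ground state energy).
210.434 neV

Using the uncertainty principle to estimate ground state energy:

1. The position uncertainty is approximately the confinement size:
   Δx ≈ L = 4.965e-09 m

2. From ΔxΔp ≥ ℏ/2, the minimum momentum uncertainty is:
   Δp ≈ ℏ/(2L) = 1.062e-26 kg·m/s

3. The kinetic energy is approximately:
   KE ≈ (Δp)²/(2m) = (1.062e-26)²/(2 × 1.673e-27 kg)
   KE ≈ 3.372e-26 J = 210.434 neV

This is an order-of-magnitude estimate of the ground state energy.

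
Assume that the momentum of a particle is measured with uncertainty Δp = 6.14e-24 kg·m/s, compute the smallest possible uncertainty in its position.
8.588 pm

Using the Heisenberg uncertainty principle:
ΔxΔp ≥ ℏ/2

The minimum uncertainty in position is:
Δx_min = ℏ/(2Δp)
Δx_min = (1.055e-34 J·s) / (2 × 6.140e-24 kg·m/s)
Δx_min = 8.588e-12 m = 8.588 pm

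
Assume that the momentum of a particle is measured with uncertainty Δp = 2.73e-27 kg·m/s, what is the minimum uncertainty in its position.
19.315 nm

Using the Heisenberg uncertainty principle:
ΔxΔp ≥ ℏ/2

The minimum uncertainty in position is:
Δx_min = ℏ/(2Δp)
Δx_min = (1.055e-34 J·s) / (2 × 2.730e-27 kg·m/s)
Δx_min = 1.931e-08 m = 19.315 nm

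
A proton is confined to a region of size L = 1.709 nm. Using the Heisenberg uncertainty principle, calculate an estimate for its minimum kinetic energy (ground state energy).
1.776 μeV

Using the uncertainty principle to estimate ground state energy:

1. The position uncertainty is approximately the confinement size:
   Δx ≈ L = 1.709e-09 m

2. From ΔxΔp ≥ ℏ/2, the minimum momentum uncertainty is:
   Δp ≈ ℏ/(2L) = 3.085e-26 kg·m/s

3. The kinetic energy is approximately:
   KE ≈ (Δp)²/(2m) = (3.085e-26)²/(2 × 1.673e-27 kg)
   KE ≈ 2.846e-25 J = 1.776 μeV

This is an order-of-magnitude estimate of the ground state energy.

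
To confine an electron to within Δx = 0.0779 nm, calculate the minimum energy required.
1.570 eV

Localizing a particle requires giving it sufficient momentum uncertainty:

1. From uncertainty principle: Δp ≥ ℏ/(2Δx)
   Δp_min = (1.055e-34 J·s) / (2 × 7.790e-11 m)
   Δp_min = 6.769e-25 kg·m/s

2. This momentum uncertainty corresponds to kinetic energy:
   KE ≈ (Δp)²/(2m) = (6.769e-25)²/(2 × 9.109e-31 kg)
   KE = 2.515e-19 J = 1.570 eV

Tighter localization requires more energy.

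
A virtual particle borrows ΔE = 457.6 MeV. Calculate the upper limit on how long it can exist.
7.192 × 10^-25 s

Using the energy-time uncertainty principle:
ΔEΔt ≥ ℏ/2

For a virtual particle borrowing energy ΔE, the maximum lifetime is:
Δt_max = ℏ/(2ΔE)

Converting energy:
ΔE = 457.6 MeV = 7.332e-11 J

Δt_max = (1.055e-34 J·s) / (2 × 7.332e-11 J)
Δt_max = 7.192e-25 s = 7.192 × 10^-25 s

Virtual particles with higher borrowed energy exist for shorter times.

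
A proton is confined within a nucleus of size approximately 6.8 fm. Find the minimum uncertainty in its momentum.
7.754 × 10^-21 kg·m/s

Using the Heisenberg uncertainty principle:
ΔxΔp ≥ ℏ/2

With Δx ≈ L = 6.800e-15 m (the confinement size):
Δp_min = ℏ/(2Δx)
Δp_min = (1.055e-34 J·s) / (2 × 6.800e-15 m)
Δp_min = 7.754e-21 kg·m/s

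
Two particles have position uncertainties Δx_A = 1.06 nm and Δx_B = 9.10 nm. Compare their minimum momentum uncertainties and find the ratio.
Particle A has the larger minimum momentum uncertainty, by a factor of 8.58.

For each particle, the minimum momentum uncertainty is Δp_min = ℏ/(2Δx):

Particle A: Δp_A = ℏ/(2×1.060e-09 m) = 4.974e-26 kg·m/s
Particle B: Δp_B = ℏ/(2×9.100e-09 m) = 5.794e-27 kg·m/s

Ratio: Δp_A/Δp_B = 8.58

Since Δp_min ∝ 1/Δx, the particle with smaller position uncertainty (A) has larger momentum uncertainty.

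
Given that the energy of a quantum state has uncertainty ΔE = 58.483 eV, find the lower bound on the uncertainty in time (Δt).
5.627 as

Using the energy-time uncertainty principle:
ΔEΔt ≥ ℏ/2

The minimum uncertainty in time is:
Δt_min = ℏ/(2ΔE)
Δt_min = (1.055e-34 J·s) / (2 × 9.370e-18 J)
Δt_min = 5.627e-18 s = 5.627 as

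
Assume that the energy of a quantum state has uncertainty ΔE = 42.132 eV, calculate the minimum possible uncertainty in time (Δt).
7.811 as

Using the energy-time uncertainty principle:
ΔEΔt ≥ ℏ/2

The minimum uncertainty in time is:
Δt_min = ℏ/(2ΔE)
Δt_min = (1.055e-34 J·s) / (2 × 6.750e-18 J)
Δt_min = 7.811e-18 s = 7.811 as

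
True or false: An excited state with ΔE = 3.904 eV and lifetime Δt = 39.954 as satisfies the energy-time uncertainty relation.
No, it violates the uncertainty relation.

Calculate the product ΔEΔt:
ΔE = 3.904 eV = 6.255e-19 J
ΔEΔt = (6.255e-19 J) × (3.995e-17 s)
ΔEΔt = 2.499e-35 J·s

Compare to the minimum allowed value ℏ/2:
ℏ/2 = 5.273e-35 J·s

Since ΔEΔt = 2.499e-35 J·s < 5.273e-35 J·s = ℏ/2,
this violates the uncertainty relation.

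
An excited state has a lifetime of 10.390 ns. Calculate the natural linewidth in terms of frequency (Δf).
7.659 MHz

Using the energy-time uncertainty principle and E = hf:
ΔEΔt ≥ ℏ/2
hΔf·Δt ≥ ℏ/2

The minimum frequency uncertainty is:
Δf = ℏ/(2hτ) = 1/(4πτ)
Δf = 1/(4π × 1.039e-08 s)
Δf = 7.659e+06 Hz = 7.659 MHz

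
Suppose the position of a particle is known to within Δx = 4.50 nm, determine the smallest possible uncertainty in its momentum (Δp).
1.172 × 10^-26 kg·m/s

Using the Heisenberg uncertainty principle:
ΔxΔp ≥ ℏ/2

The minimum uncertainty in momentum is:
Δp_min = ℏ/(2Δx)
Δp_min = (1.055e-34 J·s) / (2 × 4.500e-09 m)
Δp_min = 1.172e-26 kg·m/s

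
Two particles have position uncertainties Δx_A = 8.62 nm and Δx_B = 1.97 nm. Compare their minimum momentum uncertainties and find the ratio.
Particle B has the larger minimum momentum uncertainty, by a factor of 4.38.

For each particle, the minimum momentum uncertainty is Δp_min = ℏ/(2Δx):

Particle A: Δp_A = ℏ/(2×8.620e-09 m) = 6.117e-27 kg·m/s
Particle B: Δp_B = ℏ/(2×1.970e-09 m) = 2.677e-26 kg·m/s

Ratio: Δp_B/Δp_A = 4.38

Since Δp_min ∝ 1/Δx, the particle with smaller position uncertainty (B) has larger momentum uncertainty.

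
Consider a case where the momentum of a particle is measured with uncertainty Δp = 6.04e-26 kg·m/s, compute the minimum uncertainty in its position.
872.990 pm

Using the Heisenberg uncertainty principle:
ΔxΔp ≥ ℏ/2

The minimum uncertainty in position is:
Δx_min = ℏ/(2Δp)
Δx_min = (1.055e-34 J·s) / (2 × 6.040e-26 kg·m/s)
Δx_min = 8.730e-10 m = 872.990 pm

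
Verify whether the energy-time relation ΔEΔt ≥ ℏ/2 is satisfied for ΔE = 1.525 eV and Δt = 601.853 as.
Yes, it satisfies the uncertainty relation.

Calculate the product ΔEΔt:
ΔE = 1.525 eV = 2.443e-19 J
ΔEΔt = (2.443e-19 J) × (6.019e-16 s)
ΔEΔt = 1.471e-34 J·s

Compare to the minimum allowed value ℏ/2:
ℏ/2 = 5.273e-35 J·s

Since ΔEΔt = 1.471e-34 J·s ≥ 5.273e-35 J·s = ℏ/2,
this satisfies the uncertainty relation.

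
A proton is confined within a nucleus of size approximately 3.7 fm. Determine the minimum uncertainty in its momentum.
1.425 × 10^-20 kg·m/s

Using the Heisenberg uncertainty principle:
ΔxΔp ≥ ℏ/2

With Δx ≈ L = 3.700e-15 m (the confinement size):
Δp_min = ℏ/(2Δx)
Δp_min = (1.055e-34 J·s) / (2 × 3.700e-15 m)
Δp_min = 1.425e-20 kg·m/s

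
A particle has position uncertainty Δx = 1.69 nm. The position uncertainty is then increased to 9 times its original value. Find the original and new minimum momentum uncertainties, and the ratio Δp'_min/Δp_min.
Original Δp_min = 3.120 × 10^-26 kg·m/s; new Δp'_min = 3.467 × 10^-27 kg·m/s; ratio Δp'_min/Δp_min = 1/9.

From the uncertainty principle ΔxΔp ≥ ℏ/2, the minimum momentum uncertainty is Δp_min = ℏ/(2Δx).

Original (Δx = 1.69 nm = 1.690e-09 m):
Δp_min = (1.055e-34 J·s)/(2 × 1.690e-09 m) = 3.120e-26 kg·m/s

When Δx → 9Δx:
Δp'_min = ℏ/(2 × 9Δx) = (1/9) × ℏ/(2Δx) = (1/9) × Δp_min
Δp'_min = 1/9 × 3.120e-26 kg·m/s = 3.467e-27 kg·m/s

Since Δp_min ∝ 1/Δx, when Δx is increased to 9 times its original value, Δp_min decreases to 1/9 of its original value.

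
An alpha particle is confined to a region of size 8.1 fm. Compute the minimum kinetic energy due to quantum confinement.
19.903 keV

Using the uncertainty principle:

1. Position uncertainty: Δx ≈ 8.100e-15 m
2. Minimum momentum uncertainty: Δp = ℏ/(2Δx) = 6.510e-21 kg·m/s
3. Minimum kinetic energy:
   KE = (Δp)²/(2m) = (6.510e-21)²/(2 × 6.645e-27 kg)
   KE = 3.189e-15 J = 19.903 keV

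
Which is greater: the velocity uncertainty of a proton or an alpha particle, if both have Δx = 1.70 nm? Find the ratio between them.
The proton has the larger minimum velocity uncertainty, by a ratio of 4.0.

For both particles, Δp_min = ℏ/(2Δx) = 3.102e-26 kg·m/s (same for both).

The velocity uncertainty is Δv = Δp/m:
- proton: Δv = 3.102e-26 / 1.673e-27 = 1.854e+01 m/s = 18.544 m/s
- alpha particle: Δv = 3.102e-26 / 6.645e-27 = 4.668e+00 m/s = 4.668 m/s

Ratio: 1.854e+01 / 4.668e+00 = 4.0

The lighter particle has larger velocity uncertainty because Δv ∝ 1/m.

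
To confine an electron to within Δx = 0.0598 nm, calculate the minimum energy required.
2.664 eV

Localizing a particle requires giving it sufficient momentum uncertainty:

1. From uncertainty principle: Δp ≥ ℏ/(2Δx)
   Δp_min = (1.055e-34 J·s) / (2 × 5.980e-11 m)
   Δp_min = 8.817e-25 kg·m/s

2. This momentum uncertainty corresponds to kinetic energy:
   KE ≈ (Δp)²/(2m) = (8.817e-25)²/(2 × 9.109e-31 kg)
   KE = 4.267e-19 J = 2.664 eV

Tighter localization requires more energy.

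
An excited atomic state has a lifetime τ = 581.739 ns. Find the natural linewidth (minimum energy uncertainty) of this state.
565.728 peV

Using the energy-time uncertainty principle:
ΔEΔt ≥ ℏ/2

The lifetime τ represents the time uncertainty Δt.
The natural linewidth (minimum energy uncertainty) is:

ΔE = ℏ/(2τ)
ΔE = (1.055e-34 J·s) / (2 × 5.817e-07 s)
ΔE = 9.064e-29 J = 565.728 peV

This natural linewidth limits the precision of spectroscopic measurements.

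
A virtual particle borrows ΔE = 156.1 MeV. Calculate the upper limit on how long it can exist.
2.108 ys

Using the energy-time uncertainty principle:
ΔEΔt ≥ ℏ/2

For a virtual particle borrowing energy ΔE, the maximum lifetime is:
Δt_max = ℏ/(2ΔE)

Converting energy:
ΔE = 156.1 MeV = 2.501e-11 J

Δt_max = (1.055e-34 J·s) / (2 × 2.501e-11 J)
Δt_max = 2.108e-24 s = 2.108 ys

Virtual particles with higher borrowed energy exist for shorter times.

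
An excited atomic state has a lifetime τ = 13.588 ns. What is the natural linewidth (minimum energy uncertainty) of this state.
24.220 neV

Using the energy-time uncertainty principle:
ΔEΔt ≥ ℏ/2

The lifetime τ represents the time uncertainty Δt.
The natural linewidth (minimum energy uncertainty) is:

ΔE = ℏ/(2τ)
ΔE = (1.055e-34 J·s) / (2 × 1.359e-08 s)
ΔE = 3.881e-27 J = 24.220 neV

This natural linewidth limits the precision of spectroscopic measurements.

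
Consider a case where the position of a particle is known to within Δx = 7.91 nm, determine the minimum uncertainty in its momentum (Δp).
6.666 × 10^-27 kg·m/s

Using the Heisenberg uncertainty principle:
ΔxΔp ≥ ℏ/2

The minimum uncertainty in momentum is:
Δp_min = ℏ/(2Δx)
Δp_min = (1.055e-34 J·s) / (2 × 7.910e-09 m)
Δp_min = 6.666e-27 kg·m/s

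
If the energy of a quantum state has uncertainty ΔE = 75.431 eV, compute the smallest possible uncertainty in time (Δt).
4.363 as

Using the energy-time uncertainty principle:
ΔEΔt ≥ ℏ/2

The minimum uncertainty in time is:
Δt_min = ℏ/(2ΔE)
Δt_min = (1.055e-34 J·s) / (2 × 1.209e-17 J)
Δt_min = 4.363e-18 s = 4.363 as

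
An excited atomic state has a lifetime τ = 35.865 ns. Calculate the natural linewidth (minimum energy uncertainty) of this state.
9.176 neV

Using the energy-time uncertainty principle:
ΔEΔt ≥ ℏ/2

The lifetime τ represents the time uncertainty Δt.
The natural linewidth (minimum energy uncertainty) is:

ΔE = ℏ/(2τ)
ΔE = (1.055e-34 J·s) / (2 × 3.587e-08 s)
ΔE = 1.470e-27 J = 9.176 neV

This natural linewidth limits the precision of spectroscopic measurements.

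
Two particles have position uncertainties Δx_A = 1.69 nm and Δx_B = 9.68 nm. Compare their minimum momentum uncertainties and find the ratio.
Particle A has the larger minimum momentum uncertainty, by a factor of 5.73.

For each particle, the minimum momentum uncertainty is Δp_min = ℏ/(2Δx):

Particle A: Δp_A = ℏ/(2×1.690e-09 m) = 3.120e-26 kg·m/s
Particle B: Δp_B = ℏ/(2×9.680e-09 m) = 5.447e-27 kg·m/s

Ratio: Δp_A/Δp_B = 5.73

Since Δp_min ∝ 1/Δx, the particle with smaller position uncertainty (A) has larger momentum uncertainty.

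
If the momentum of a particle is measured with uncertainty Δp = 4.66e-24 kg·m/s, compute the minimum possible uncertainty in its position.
11.315 pm

Using the Heisenberg uncertainty principle:
ΔxΔp ≥ ℏ/2

The minimum uncertainty in position is:
Δx_min = ℏ/(2Δp)
Δx_min = (1.055e-34 J·s) / (2 × 4.660e-24 kg·m/s)
Δx_min = 1.132e-11 m = 11.315 pm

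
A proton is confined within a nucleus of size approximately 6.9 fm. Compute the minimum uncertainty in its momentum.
7.642 × 10^-21 kg·m/s

Using the Heisenberg uncertainty principle:
ΔxΔp ≥ ℏ/2

With Δx ≈ L = 6.900e-15 m (the confinement size):
Δp_min = ℏ/(2Δx)
Δp_min = (1.055e-34 J·s) / (2 × 6.900e-15 m)
Δp_min = 7.642e-21 kg·m/s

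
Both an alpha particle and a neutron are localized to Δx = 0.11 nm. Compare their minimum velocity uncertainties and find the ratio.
The neutron has the larger minimum velocity uncertainty, by a ratio of 4.0.

For both particles, Δp_min = ℏ/(2Δx) = 4.794e-25 kg·m/s (same for both).

The velocity uncertainty is Δv = Δp/m:
- alpha particle: Δv = 4.794e-25 / 6.645e-27 = 7.214e+01 m/s = 72.141 m/s
- neutron: Δv = 4.794e-25 / 1.675e-27 = 2.862e+02 m/s = 286.192 m/s

Ratio: 2.862e+02 / 7.214e+01 = 4.0

The lighter particle has larger velocity uncertainty because Δv ∝ 1/m.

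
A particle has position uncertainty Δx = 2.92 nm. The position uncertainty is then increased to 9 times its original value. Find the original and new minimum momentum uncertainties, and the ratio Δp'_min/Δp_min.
Original Δp_min = 1.806 × 10^-26 kg·m/s; new Δp'_min = 2.006 × 10^-27 kg·m/s; ratio Δp'_min/Δp_min = 1/9.

From the uncertainty principle ΔxΔp ≥ ℏ/2, the minimum momentum uncertainty is Δp_min = ℏ/(2Δx).

Original (Δx = 2.92 nm = 2.920e-09 m):
Δp_min = (1.055e-34 J·s)/(2 × 2.920e-09 m) = 1.806e-26 kg·m/s

When Δx → 9Δx:
Δp'_min = ℏ/(2 × 9Δx) = (1/9) × ℏ/(2Δx) = (1/9) × Δp_min
Δp'_min = 1/9 × 1.806e-26 kg·m/s = 2.006e-27 kg·m/s

Since Δp_min ∝ 1/Δx, when Δx is increased to 9 times its original value, Δp_min decreases to 1/9 of its original value.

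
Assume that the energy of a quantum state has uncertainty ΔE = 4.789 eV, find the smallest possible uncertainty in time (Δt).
68.721 as

Using the energy-time uncertainty principle:
ΔEΔt ≥ ℏ/2

The minimum uncertainty in time is:
Δt_min = ℏ/(2ΔE)
Δt_min = (1.055e-34 J·s) / (2 × 7.673e-19 J)
Δt_min = 6.872e-17 s = 68.721 as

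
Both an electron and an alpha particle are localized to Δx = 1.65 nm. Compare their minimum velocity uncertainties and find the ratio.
The electron has the larger minimum velocity uncertainty, by a ratio of 7294.3.

For both particles, Δp_min = ℏ/(2Δx) = 3.196e-26 kg·m/s (same for both).

The velocity uncertainty is Δv = Δp/m:
- electron: Δv = 3.196e-26 / 9.109e-31 = 3.508e+04 m/s = 35.081 km/s
- alpha particle: Δv = 3.196e-26 / 6.645e-27 = 4.809e+00 m/s = 4.809 m/s

Ratio: 3.508e+04 / 4.809e+00 = 7294.3

The lighter particle has larger velocity uncertainty because Δv ∝ 1/m.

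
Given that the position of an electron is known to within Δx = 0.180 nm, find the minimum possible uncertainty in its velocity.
321.577 km/s

Using the Heisenberg uncertainty principle and Δp = mΔv:
ΔxΔp ≥ ℏ/2
Δx(mΔv) ≥ ℏ/2

The minimum uncertainty in velocity is:
Δv_min = ℏ/(2mΔx)
Δv_min = (1.055e-34 J·s) / (2 × 9.109e-31 kg × 1.800e-10 m)
Δv_min = 3.216e+05 m/s = 321.577 km/s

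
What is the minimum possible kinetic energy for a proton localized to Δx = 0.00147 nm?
2.401 eV

Localizing a particle requires giving it sufficient momentum uncertainty:

1. From uncertainty principle: Δp ≥ ℏ/(2Δx)
   Δp_min = (1.055e-34 J·s) / (2 × 1.470e-12 m)
   Δp_min = 3.587e-23 kg·m/s

2. This momentum uncertainty corresponds to kinetic energy:
   KE ≈ (Δp)²/(2m) = (3.587e-23)²/(2 × 1.673e-27 kg)
   KE = 3.846e-19 J = 2.401 eV

Tighter localization requires more energy.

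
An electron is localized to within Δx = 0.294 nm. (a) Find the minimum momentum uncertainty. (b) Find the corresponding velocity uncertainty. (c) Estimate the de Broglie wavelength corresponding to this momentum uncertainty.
(a) Δp_min = 1.793 × 10^-25 kg·m/s
(b) Δv_min = 196.884 km/s
(c) λ_dB = 3.695 nm

Step-by-step:

(a) From the uncertainty principle:
Δp_min = ℏ/(2Δx) = (1.055e-34 J·s)/(2 × 2.940e-10 m) = 1.793e-25 kg·m/s

(b) The velocity uncertainty:
Δv = Δp/m = (1.793e-25 kg·m/s)/(9.109e-31 kg) = 1.969e+05 m/s = 196.884 km/s

(c) The de Broglie wavelength for this momentum:
λ = h/p = (6.626e-34 J·s)/(1.793e-25 kg·m/s) = 3.695e-09 m = 3.695 nm

Note: The de Broglie wavelength is comparable to the localization size, as expected from wave-particle duality.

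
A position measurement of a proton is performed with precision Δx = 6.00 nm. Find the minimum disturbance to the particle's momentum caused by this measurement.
8.788 × 10^-27 kg·m/s

The uncertainty principle implies that measuring position disturbs momentum:
ΔxΔp ≥ ℏ/2

When we measure position with precision Δx, we necessarily introduce a momentum uncertainty:
Δp ≥ ℏ/(2Δx)
Δp_min = (1.055e-34 J·s) / (2 × 6.000e-09 m)
Δp_min = 8.788e-27 kg·m/s

The more precisely we measure position, the greater the momentum disturbance.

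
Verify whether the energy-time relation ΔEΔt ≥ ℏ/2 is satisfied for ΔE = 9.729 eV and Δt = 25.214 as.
No, it violates the uncertainty relation.

Calculate the product ΔEΔt:
ΔE = 9.729 eV = 1.559e-18 J
ΔEΔt = (1.559e-18 J) × (2.521e-17 s)
ΔEΔt = 3.930e-35 J·s

Compare to the minimum allowed value ℏ/2:
ℏ/2 = 5.273e-35 J·s

Since ΔEΔt = 3.930e-35 J·s < 5.273e-35 J·s = ℏ/2,
this violates the uncertainty relation.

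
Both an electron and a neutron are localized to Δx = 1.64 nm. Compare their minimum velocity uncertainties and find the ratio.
The electron has the larger minimum velocity uncertainty, by a ratio of 1838.7.

For both particles, Δp_min = ℏ/(2Δx) = 3.215e-26 kg·m/s (same for both).

The velocity uncertainty is Δv = Δp/m:
- electron: Δv = 3.215e-26 / 9.109e-31 = 3.530e+04 m/s = 35.295 km/s
- neutron: Δv = 3.215e-26 / 1.675e-27 = 1.920e+01 m/s = 19.196 m/s

Ratio: 3.530e+04 / 1.920e+01 = 1838.7

The lighter particle has larger velocity uncertainty because Δv ∝ 1/m.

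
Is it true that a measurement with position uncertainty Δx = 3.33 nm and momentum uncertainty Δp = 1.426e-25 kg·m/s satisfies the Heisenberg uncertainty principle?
Yes, it satisfies the uncertainty principle.

Calculate the product ΔxΔp:
ΔxΔp = (3.330e-09 m) × (1.426e-25 kg·m/s)
ΔxΔp = 4.749e-34 J·s

Compare to the minimum allowed value ℏ/2:
ℏ/2 = 5.273e-35 J·s

Since ΔxΔp = 4.749e-34 J·s ≥ 5.273e-35 J·s = ℏ/2,
the measurement satisfies the uncertainty principle.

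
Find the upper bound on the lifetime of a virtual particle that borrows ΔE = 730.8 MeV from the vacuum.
4.503 × 10^-25 s

Using the energy-time uncertainty principle:
ΔEΔt ≥ ℏ/2

For a virtual particle borrowing energy ΔE, the maximum lifetime is:
Δt_max = ℏ/(2ΔE)

Converting energy:
ΔE = 730.8 MeV = 1.171e-10 J

Δt_max = (1.055e-34 J·s) / (2 × 1.171e-10 J)
Δt_max = 4.503e-25 s = 4.503 × 10^-25 s

Virtual particles with higher borrowed energy exist for shorter times.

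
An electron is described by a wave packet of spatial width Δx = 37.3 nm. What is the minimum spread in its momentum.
1.414 × 10^-27 kg·m/s

For a wave packet, the spatial width Δx and momentum spread Δp are related by the uncertainty principle:
ΔxΔp ≥ ℏ/2

The minimum momentum spread is:
Δp_min = ℏ/(2Δx)
Δp_min = (1.055e-34 J·s) / (2 × 3.730e-08 m)
Δp_min = 1.414e-27 kg·m/s

A wave packet cannot have both a well-defined position and well-defined momentum.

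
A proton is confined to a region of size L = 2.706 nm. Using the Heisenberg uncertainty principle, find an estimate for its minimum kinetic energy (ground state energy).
708.433 neV

Using the uncertainty principle to estimate ground state energy:

1. The position uncertainty is approximately the confinement size:
   Δx ≈ L = 2.706e-09 m

2. From ΔxΔp ≥ ℏ/2, the minimum momentum uncertainty is:
   Δp ≈ ℏ/(2L) = 1.949e-26 kg·m/s

3. The kinetic energy is approximately:
   KE ≈ (Δp)²/(2m) = (1.949e-26)²/(2 × 1.673e-27 kg)
   KE ≈ 1.135e-25 J = 708.433 neV

This is an order-of-magnitude estimate of the ground state energy.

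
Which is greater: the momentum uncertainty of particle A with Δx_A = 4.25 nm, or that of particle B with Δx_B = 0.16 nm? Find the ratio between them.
Particle B has the larger minimum momentum uncertainty, by a factor of 26.56.

For each particle, the minimum momentum uncertainty is Δp_min = ℏ/(2Δx):

Particle A: Δp_A = ℏ/(2×4.250e-09 m) = 1.241e-26 kg·m/s
Particle B: Δp_B = ℏ/(2×1.600e-10 m) = 3.296e-25 kg·m/s

Ratio: Δp_B/Δp_A = 26.56

Since Δp_min ∝ 1/Δx, the particle with smaller position uncertainty (B) has larger momentum uncertainty.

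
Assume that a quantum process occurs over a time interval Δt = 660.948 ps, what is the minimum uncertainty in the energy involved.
497.930 neV

Using the energy-time uncertainty principle:
ΔEΔt ≥ ℏ/2

The minimum uncertainty in energy is:
ΔE_min = ℏ/(2Δt)
ΔE_min = (1.055e-34 J·s) / (2 × 6.609e-10 s)
ΔE_min = 7.978e-26 J = 497.930 neV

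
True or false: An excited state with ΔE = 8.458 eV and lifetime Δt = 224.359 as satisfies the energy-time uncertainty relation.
Yes, it satisfies the uncertainty relation.

Calculate the product ΔEΔt:
ΔE = 8.458 eV = 1.355e-18 J
ΔEΔt = (1.355e-18 J) × (2.244e-16 s)
ΔEΔt = 3.040e-34 J·s

Compare to the minimum allowed value ℏ/2:
ℏ/2 = 5.273e-35 J·s

Since ΔEΔt = 3.040e-34 J·s ≥ 5.273e-35 J·s = ℏ/2,
this satisfies the uncertainty relation.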